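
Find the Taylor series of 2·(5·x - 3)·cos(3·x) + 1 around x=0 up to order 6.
243·x^6/40 + 135·x^5/4 - 81·x^4/4 - 45·x^3 + 27·x^2 + 10·x - 5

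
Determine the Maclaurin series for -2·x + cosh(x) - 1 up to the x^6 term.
x^6/720 + x^4/24 + x^2/2 - 2·x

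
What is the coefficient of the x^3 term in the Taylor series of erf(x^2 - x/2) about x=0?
Expand to order 3: erf(x^2 - x/2) = x^3/(12·√(π)) + 2·x^2/√(π) - x/√(π) + O(x^4).
The coefficient of x^3 is 1/(12·√(π)).

Final answer: 1/(12·√(π))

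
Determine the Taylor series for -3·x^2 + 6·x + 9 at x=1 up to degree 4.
12 - 3·(x - 1)^2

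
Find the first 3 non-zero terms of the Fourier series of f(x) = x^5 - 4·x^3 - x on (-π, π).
(-48·π^2 + 2·π^4 + 286)·sin(x) + (-π^4 - 25/2 + 9·π^2)·sin(2·x) + (-112·π^2/27 + 170/81 + 2·π^4/3)·sin(3·x)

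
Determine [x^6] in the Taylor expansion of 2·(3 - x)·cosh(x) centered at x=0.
Expand to order 6: 2·(3 - x)·cosh(x) = x^6/120 - x^5/12 + x^4/4 - x^3 + 3·x^2 - 2·x + 6 + O(x^7).
The coefficient of x^6 is 1/120.

Final answer: 1/120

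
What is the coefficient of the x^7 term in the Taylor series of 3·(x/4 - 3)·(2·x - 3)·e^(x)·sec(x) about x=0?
Expand to order 7: 3·(x/4 - 3)·(2·x - 3)·e^(x)·sec(x) = -27·x^7/56 + 3·x^6/8 - 41·x^5/40 + 3·x^4/2 - 3·x^3/4 + 33·x^2/4 + 27·x/4 + 27 + O(x^8).
The coefficient of x^7 is -27/56.

Final answer: -27/56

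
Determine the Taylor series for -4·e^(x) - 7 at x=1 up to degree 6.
-4·e - 7 - 4·e·(x - 1) - 2·e·(x - 1)^2 - 2·e·(x - 1)^3/3 - e·(x - 1)^4/6 - e·(x - 1)^5/30 - e·(x - 1)^6/180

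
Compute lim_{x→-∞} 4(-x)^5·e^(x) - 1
The product is a 0·∞ indeterminate form at x → -∞.
Rewrite the product as 4(-x)^5 / e^(-x) (an ∞/∞ form) and apply L'Hôpital, or use the standard hierarchy e^(|x|) ≫ |(-x)^5| as x → -∞.
The indeterminate product → 0, so the limit = -1.

Final answer: -1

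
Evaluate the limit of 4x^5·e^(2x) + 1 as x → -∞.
The product is a 0·∞ indeterminate form at x → -∞.
Rewrite the product as 4x^5 / e^(-2x) (an ∞/∞ form) and apply L'Hôpital, or use the standard hierarchy e^(2|x|) ≫ |x^5| as x → -∞.
The indeterminate product → 0, so the limit = 1.

Final answer: 1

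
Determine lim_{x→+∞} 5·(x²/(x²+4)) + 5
Evaluate the dominant behaviour as x → +∞; each term tends to a finite value or vanishes.
Limit = 10.

Final answer: 10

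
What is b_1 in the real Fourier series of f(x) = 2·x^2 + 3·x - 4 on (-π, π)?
b_1 = (1/π) ∫_{-π}^{π} f(x)·sin(1x) dx.
Evaluate the integral (use parity and integration by parts as needed): b_1 = 6.

Final answer: 6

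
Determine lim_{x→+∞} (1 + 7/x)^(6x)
As x → +∞: write (1 + 7/x)^(6x) = ((1 + 7/x)^x)^6 → (e^7)^6 = e^42.
Limit = e^(42).

Final answer: e^(42)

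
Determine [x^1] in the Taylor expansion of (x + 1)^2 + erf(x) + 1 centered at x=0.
Expand to order 1: (x + 1)^2 + erf(x) + 1 = x·(2/√(π) + 2) + 2 + O(x^2).
The coefficient of x^1 is 2/√(π) + 2.

Final answer: 2/√(π) + 2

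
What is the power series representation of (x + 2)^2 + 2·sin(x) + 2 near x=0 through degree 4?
-x^3/3 + x^2 + 6·x + 6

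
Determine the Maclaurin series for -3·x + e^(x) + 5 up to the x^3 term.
x^3/6 + x^2/2 - 2·x + 6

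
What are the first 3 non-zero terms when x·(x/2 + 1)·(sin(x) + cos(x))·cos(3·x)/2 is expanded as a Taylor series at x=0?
-9·x^3/4 + 3·x^2/4 + x/2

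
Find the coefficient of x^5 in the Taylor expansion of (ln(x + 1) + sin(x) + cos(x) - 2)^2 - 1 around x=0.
Expand to order 5: (ln(x + 1) + sin(x) + cos(x) - 2)^2 - 1 = -19·x^5/12 + 25·x^4/12 - 13·x^3/3 + 6·x^2 - 4·x + O(x^6).
The coefficient of x^5 is -19/12.

Final answer: -19/12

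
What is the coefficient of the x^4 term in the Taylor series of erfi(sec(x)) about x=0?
Expand to order 4: erfi(sec(x)) = 11·e·x^4/(12·√(π)) + e·x^2/√(π) + erfi(1) + O(x^5).
The coefficient of x^4 is 11·e/(12·√(π)).

Final answer: 11·e/(12·√(π))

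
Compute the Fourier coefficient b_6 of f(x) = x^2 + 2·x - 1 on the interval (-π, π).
b_6 = (1/π) ∫_{-π}^{π} f(x)·sin(6x) dx.
Evaluate the integral (use parity and integration by parts as needed): b_6 = -2/3.

Final answer: -2/3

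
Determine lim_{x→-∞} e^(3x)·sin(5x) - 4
Evaluate the dominant behaviour as x → -∞; each term tends to a finite value or vanishes.
Limit = -4.

Final answer: -4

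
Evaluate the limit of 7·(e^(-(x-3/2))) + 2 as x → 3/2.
Direct substitution at x = 3/2 gives 9.

Final answer: 9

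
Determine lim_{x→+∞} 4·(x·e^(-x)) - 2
Evaluate the dominant behaviour as x → +∞; each term tends to a finite value or vanishes.
Limit = -2.

Final answer: -2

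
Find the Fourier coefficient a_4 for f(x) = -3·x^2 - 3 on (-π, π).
a_4 = (1/π) ∫_{-π}^{π} f(x)·cos(4x) dx.
Evaluate the integral (use parity and integration by parts as needed): a_4 = -3/4.

Final answer: -3/4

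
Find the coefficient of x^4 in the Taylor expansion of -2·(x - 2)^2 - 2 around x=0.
Expand to order 4: -2·(x - 2)^2 - 2 = -2·x^2 + 8·x - 10 + O(x^5).
The coefficient of x^4 is 0.

Final answer: 0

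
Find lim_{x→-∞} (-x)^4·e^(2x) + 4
The product is a 0·∞ indeterminate form at x → -∞.
Rewrite the product as (-x)^4 / e^(-2x) (an ∞/∞ form) and apply L'Hôpital, or use the standard hierarchy e^(2|x|) ≫ |(-x)^4| as x → -∞.
The indeterminate product → 0, so the limit = 4.

Final answer: 4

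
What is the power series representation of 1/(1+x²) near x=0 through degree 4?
x^4 - x^2 + 1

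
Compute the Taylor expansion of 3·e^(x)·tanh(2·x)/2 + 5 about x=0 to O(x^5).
-7·x^4/2 - 5·x^3/2 + 3·x^2 + 3·x + 5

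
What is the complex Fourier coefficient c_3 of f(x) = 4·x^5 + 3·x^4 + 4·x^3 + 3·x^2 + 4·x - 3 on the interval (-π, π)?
Compute the real Fourier coefficients first: a_3 = 4/9 - 8·π^2/3, b_3 = -88·π^2/27 + 392/81 + 8·π^4/3.
Then c_3 = (a_3 − i·b_3)/2 = -4·π^2/3 + 2/9 - 4·i·π^4/3 - 196·i/81 + 44·i·π^2/27.

Final answer: -4·π^2/3 + 2/9 - 4·i·π^4/3 - 196·i/81 + 44·i·π^2/27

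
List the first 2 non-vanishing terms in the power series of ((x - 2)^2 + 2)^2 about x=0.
36 - 48·x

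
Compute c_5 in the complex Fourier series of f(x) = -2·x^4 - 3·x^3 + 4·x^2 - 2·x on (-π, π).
Compute the real Fourier coefficients first: a_5 = -496/625 + 16·π^2/25, b_5 = -6·π^2/5 - 64/125.
Then c_5 = (a_5 − i·b_5)/2 = -248/625 + 8·π^2/25 + 32·i/125 + 3·i·π^2/5.

Final answer: -248/625 + 8·π^2/25 + 32·i/125 + 3·i·π^2/5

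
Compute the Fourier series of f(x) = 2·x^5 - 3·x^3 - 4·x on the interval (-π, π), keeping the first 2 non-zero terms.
(-86·π^2 + 4·π^4 + 508)·sin(x) + (-2·π^4 - 31/2 + 13·π^2)·sin(2·x)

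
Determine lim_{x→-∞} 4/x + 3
Evaluate the dominant behaviour as x → -∞; each term tends to a finite value or vanishes.
Limit = 3.

Final answer: 3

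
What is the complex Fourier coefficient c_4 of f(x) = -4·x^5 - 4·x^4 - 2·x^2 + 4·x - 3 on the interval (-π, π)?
Compute the real Fourier coefficients first: a_4 = 1/4 - 2·π^2, b_4 = -5·π^2/2 - 17/16 + 2·π^4.
Then c_4 = (a_4 − i·b_4)/2 = -π^2 + 1/8 - i·π^4 + 17·i/32 + 5·i·π^2/4.

Final answer: -π^2 + 1/8 - i·π^4 + 17·i/32 + 5·i·π^2/4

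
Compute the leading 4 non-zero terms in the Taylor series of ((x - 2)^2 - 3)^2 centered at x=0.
-8·x^3 + 18·x^2 - 8·x + 1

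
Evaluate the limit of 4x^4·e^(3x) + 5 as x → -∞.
The product is a 0·∞ indeterminate form at x → -∞.
Rewrite the product as 4x^4 / e^(-3x) (an ∞/∞ form) and apply L'Hôpital, or use the standard hierarchy e^(3|x|) ≫ |x^4| as x → -∞.
The indeterminate product → 0, so the limit = 5.

Final answer: 5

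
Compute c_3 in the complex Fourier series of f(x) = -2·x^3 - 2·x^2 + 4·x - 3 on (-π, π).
Compute the real Fourier coefficients first: a_3 = 8/9, b_3 = 32/9 - 4·π^2/3.
Then c_3 = (a_3 − i·b_3)/2 = 4/9 - 16·i/9 + 2·i·π^2/3.

Final answer: 4/9 - 16·i/9 + 2·i·π^2/3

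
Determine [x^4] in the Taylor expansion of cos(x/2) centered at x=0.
Expand to order 4: cos(x/2) = x^4/384 - x^2/8 + 1 + O(x^5).
The coefficient of x^4 is 1/384.

Final answer: 1/384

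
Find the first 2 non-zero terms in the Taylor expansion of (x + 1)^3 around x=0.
3·x + 1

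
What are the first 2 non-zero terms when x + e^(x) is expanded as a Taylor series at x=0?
2·x + 1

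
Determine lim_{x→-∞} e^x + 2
Evaluate the dominant behaviour as x → -∞; each term tends to a finite value or vanishes.
Limit = 2.

Final answer: 2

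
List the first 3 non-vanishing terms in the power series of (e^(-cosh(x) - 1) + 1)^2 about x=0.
x^4·(e^(-4)/(4·(e^(-2) + 1)^2) + e^(-2)/(6·(e^(-2) + 1)))·(e^(-2) + 1)^2 - x^2·(e^(-2) + 1)·e^(-2) + (e^(-2) + 1)^2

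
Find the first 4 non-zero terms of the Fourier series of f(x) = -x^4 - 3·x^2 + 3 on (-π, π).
(-36 + 8·π^2)·cos(x) - 2·π^2·cos(2·x) + (20/27 + 8·π^2/9)·cos(3·x) - π^4/5 - π^2 + 3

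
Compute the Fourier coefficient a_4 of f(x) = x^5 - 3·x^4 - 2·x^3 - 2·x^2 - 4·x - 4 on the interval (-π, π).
a_4 = (1/π) ∫_{-π}^{π} f(x)·cos(4x) dx.
Evaluate the integral (use parity and integration by parts as needed): a_4 = 1/16 - 3·π^2/2.

Final answer: 1/16 - 3·π^2/2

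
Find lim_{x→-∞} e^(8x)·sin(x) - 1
Evaluate the dominant behaviour as x → -∞; each term tends to a finite value or vanishes.
Limit = -1.

Final answer: -1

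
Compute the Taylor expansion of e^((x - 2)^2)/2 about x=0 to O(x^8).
-2801·x^7·e^(4)/315 + 1847·x^6·e^(4)/180 - 53·x^5·e^(4)/5 + 115·x^4·e^(4)/12 - 22·x^3·e^(4)/3 + 9·x^2·e^(4)/2 - 2·x·e^(4) + e^(4)/2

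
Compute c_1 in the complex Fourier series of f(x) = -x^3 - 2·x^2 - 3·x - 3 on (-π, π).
Compute the real Fourier coefficients first: a_1 = 8, b_1 = 6 - 2·π^2.
Then c_1 = (a_1 − i·b_1)/2 = 4 - 3·i + i·π^2.

Final answer: 4 - 3·i + i·π^2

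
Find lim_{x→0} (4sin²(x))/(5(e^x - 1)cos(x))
Both numerator and denominator → 0 as x → 0; this is a 0/0 indeterminate form.
Expand each to leading order near x = 0: numerator ~ 4·x^2, denominator ~ 5·x.
The limit of the ratio is 0.

Final answer: 0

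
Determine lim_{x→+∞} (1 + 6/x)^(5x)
As x → +∞: write (1 + 6/x)^(5x) = ((1 + 6/x)^x)^5 → (e^6)^5 = e^30.
Limit = e^(30).

Final answer: e^(30)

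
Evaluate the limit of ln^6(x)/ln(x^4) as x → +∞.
This is an ∞/∞ indeterminate form as x → +∞.
Write ln(x^4) = 4·ln(x), reducing the quotient to ln^5(x)/4 → ∞.
Limit = ∞.

Final answer: ∞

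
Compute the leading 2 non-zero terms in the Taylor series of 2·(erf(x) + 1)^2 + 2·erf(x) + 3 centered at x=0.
12·x/√(π) + 5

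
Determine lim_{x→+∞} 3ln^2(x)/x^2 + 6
The quotient is an ∞/∞ indeterminate form as x → +∞.
The polynomial denominator x^2 dominates the logarithmic numerator (any positive power of x ≫ ln^2(x) as x → ∞), so the quotient → 0.
Adding the constant: 0 + 6 = 6. Limit = 6.

Final answer: 6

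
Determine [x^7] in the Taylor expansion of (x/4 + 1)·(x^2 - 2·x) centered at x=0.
Expand to order 7: (x/4 + 1)·(x^2 - 2·x) = x^3/4 + x^2/2 - 2·x + O(x^8).
The coefficient of x^7 is 0.

Final answer: 0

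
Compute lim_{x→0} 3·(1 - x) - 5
Direct substitution at x = 0 gives -2.

Final answer: -2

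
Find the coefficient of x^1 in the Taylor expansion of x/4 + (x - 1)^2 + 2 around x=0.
Expand to order 1: x/4 + (x - 1)^2 + 2 = 3 - 7·x/4 + O(x^2).
The coefficient of x^1 is -7/4.

Final answer: -7/4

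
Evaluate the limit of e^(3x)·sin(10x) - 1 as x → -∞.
Evaluate the dominant behaviour as x → -∞; each term tends to a finite value or vanishes.
Limit = -1.

Final answer: -1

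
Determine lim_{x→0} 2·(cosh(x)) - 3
Direct substitution at x = 0 gives -1.

Final answer: -1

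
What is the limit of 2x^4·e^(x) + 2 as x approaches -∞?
The product is a 0·∞ indeterminate form at x → -∞.
Rewrite the product as 2x^4 / e^(-x) (an ∞/∞ form) and apply L'Hôpital, or use the standard hierarchy e^(|x|) ≫ |x^4| as x → -∞.
The indeterminate product → 0, so the limit = 2.

Final answer: 2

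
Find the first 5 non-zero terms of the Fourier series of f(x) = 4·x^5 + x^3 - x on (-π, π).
(-158·π^2 + 8·π^4 + 946)·sin(x) + (-4·π^4 - 55/2 + 19·π^2)·sin(2·x) + (-142·π^2/27 + 230/81 + 8·π^4/3)·sin(3·x) + (-2·π^4 - 1/4 + 2·π^2)·sin(4·x) + (-22·π^2/25 - 118/625 + 8·π^4/5)·sin(5·x)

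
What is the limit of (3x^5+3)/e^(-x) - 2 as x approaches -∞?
The quotient is an ∞/∞ indeterminate form as x → -∞.
Compare growth rates of the dominant terms (exponentials ≫ polynomials ≫ logarithms), or apply L'Hôpital's rule; the quotient → 0.
Adding the constant: 0 - 2 = -2. Limit = -2.

Final answer: -2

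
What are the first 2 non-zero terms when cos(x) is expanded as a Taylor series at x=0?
1 - x^2/2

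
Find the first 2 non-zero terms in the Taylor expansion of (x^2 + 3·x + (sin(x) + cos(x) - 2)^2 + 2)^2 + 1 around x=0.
6·x + 10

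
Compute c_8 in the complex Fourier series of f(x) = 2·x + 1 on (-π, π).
Compute the real Fourier coefficients first: a_8 = 0, b_8 = -1/2.
Then c_8 = (a_8 − i·b_8)/2 = i/4.

Final answer: i/4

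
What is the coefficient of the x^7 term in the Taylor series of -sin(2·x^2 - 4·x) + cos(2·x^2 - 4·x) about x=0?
Expand to order 7: -sin(2·x^2 - 4·x) + cos(2·x^2 - 4·x) = 9392·x^7/315 - 436·x^6/45 - 104·x^5/5 + 74·x^4/3 - 8·x^3/3 - 10·x^2 + 4·x + 1 + O(x^8).
The coefficient of x^7 is 9392/315.

Final answer: 9392/315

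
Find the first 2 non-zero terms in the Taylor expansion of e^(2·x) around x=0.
2·x + 1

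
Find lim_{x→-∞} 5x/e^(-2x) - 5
The quotient is an ∞/∞ indeterminate form as x → -∞.
Compare growth rates of the dominant terms (exponentials ≫ polynomials ≫ logarithms), or apply L'Hôpital's rule; the quotient → 0.
Adding the constant: 0 - 5 = -5. Limit = -5.

Final answer: -5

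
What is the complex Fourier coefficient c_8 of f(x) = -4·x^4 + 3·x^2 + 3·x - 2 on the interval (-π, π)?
Compute the real Fourier coefficients first: a_8 = 15/64 - π^2/2, b_8 = -3/4.
Then c_8 = (a_8 − i·b_8)/2 = -π^2/4 + 15/128 + 3·i/8.

Final answer: -π^2/4 + 15/128 + 3·i/8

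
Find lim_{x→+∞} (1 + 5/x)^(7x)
As x → +∞: write (1 + 5/x)^(7x) = ((1 + 5/x)^x)^7 → (e^5)^7 = e^35.
Limit = e^(35).

Final answer: e^(35)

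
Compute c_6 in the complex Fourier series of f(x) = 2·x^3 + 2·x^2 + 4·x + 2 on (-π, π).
Compute the real Fourier coefficients first: a_6 = 2/9, b_6 = -2·π^2/3 - 11/9.
Then c_6 = (a_6 − i·b_6)/2 = 1/9 + 11·i/18 + i·π^2/3.

Final answer: 1/9 + 11·i/18 + i·π^2/3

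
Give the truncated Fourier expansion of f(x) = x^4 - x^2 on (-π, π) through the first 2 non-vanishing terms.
(52 - 8·π^2)·cos(x) - π^2/3 + π^4/5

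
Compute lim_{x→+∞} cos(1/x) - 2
Evaluate the dominant behaviour as x → +∞; each term tends to a finite value or vanishes.
Limit = -1.

Final answer: -1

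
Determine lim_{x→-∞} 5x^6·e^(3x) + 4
The product is a 0·∞ indeterminate form at x → -∞.
Rewrite the product as 5x^6 / e^(-3x) (an ∞/∞ form) and apply L'Hôpital, or use the standard hierarchy e^(3|x|) ≫ |x^6| as x → -∞.
The indeterminate product → 0, so the limit = 4.

Final answer: 4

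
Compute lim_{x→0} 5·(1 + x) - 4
Direct substitution at x = 0 gives 1.

Final answer: 1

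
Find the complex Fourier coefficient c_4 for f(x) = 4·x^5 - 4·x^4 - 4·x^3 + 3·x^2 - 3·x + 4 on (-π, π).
Compute the real Fourier coefficients first: a_4 = 3/2 - 2·π^2, b_4 = -2·π^4 - 3/16 + 9·π^2/2.
Then c_4 = (a_4 − i·b_4)/2 = -π^2 + 3/4 - 9·i·π^2/4 + 3·i/32 + i·π^4.

Final answer: -π^2 + 3/4 - 9·i·π^2/4 + 3·i/32 + i·π^4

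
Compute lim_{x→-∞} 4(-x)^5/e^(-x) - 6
The quotient is an ∞/∞ indeterminate form as x → -∞.
Compare growth rates of the dominant terms (exponentials ≫ polynomials ≫ logarithms), or apply L'Hôpital's rule; the quotient → 0.
Adding the constant: 0 - 6 = -6. Limit = -6.

Final answer: -6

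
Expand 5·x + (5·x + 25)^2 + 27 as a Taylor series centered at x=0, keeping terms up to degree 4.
25·x^2 + 255·x + 652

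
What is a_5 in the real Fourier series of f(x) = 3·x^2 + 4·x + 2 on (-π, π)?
a_5 = (1/π) ∫_{-π}^{π} f(x)·cos(5x) dx.
Evaluate the integral (use parity and integration by parts as needed): a_5 = -12/25.

Final answer: -12/25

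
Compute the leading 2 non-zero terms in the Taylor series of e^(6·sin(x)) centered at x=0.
6·x + 1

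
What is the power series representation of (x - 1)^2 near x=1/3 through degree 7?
4/9 - 4·(x - 1/3)/3 + (x - 1/3)^2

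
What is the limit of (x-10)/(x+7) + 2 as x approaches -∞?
Evaluate the dominant behaviour as x → -∞; each term tends to a finite value or vanishes.
Limit = 3.

Final answer: 3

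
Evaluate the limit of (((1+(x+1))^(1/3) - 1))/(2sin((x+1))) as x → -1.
Both numerator and denominator → 0 as x → -1; this is a 0/0 indeterminate form.
Expand each to leading order near x = -1: numerator ~ (x + 1)/3, denominator ~ 2·(x + 1).
The limit of the ratio is 1/6.

Final answer: 1/6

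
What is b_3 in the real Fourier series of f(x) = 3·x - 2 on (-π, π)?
b_3 = (1/π) ∫_{-π}^{π} f(x)·sin(3x) dx.
Evaluate the integral (use parity and integration by parts as needed): b_3 = 2.

Final answer: 2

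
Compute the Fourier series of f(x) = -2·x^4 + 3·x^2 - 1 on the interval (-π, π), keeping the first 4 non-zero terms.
(-108 + 16·π^2)·cos(x) + (9 - 4·π^2)·cos(2·x) + (-68/27 + 16·π^2/9)·cos(3·x) - 2·π^4/5 - 1 + π^2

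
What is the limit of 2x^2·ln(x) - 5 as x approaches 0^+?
The product is a 0·∞ indeterminate form at x → 0⁺.
Rewrite the product as 2·ln(x) / x^(-2) and apply L'Hôpital, or use the standard hierarchy x^(-2) ≫ |ln x| as x → 0⁺.
The indeterminate product → 0, so the limit = -5.

Final answer: -5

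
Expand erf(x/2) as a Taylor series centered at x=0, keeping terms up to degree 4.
-x^3/(12·√(π)) + x/√(π)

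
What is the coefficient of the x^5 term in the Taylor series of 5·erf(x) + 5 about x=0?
Expand to order 5: 5·erf(x) + 5 = x^5/√(π) - 10·x^3/(3·√(π)) + 10·x/√(π) + 5 + O(x^6).
The coefficient of x^5 is 1/√(π).

Final answer: 1/√(π)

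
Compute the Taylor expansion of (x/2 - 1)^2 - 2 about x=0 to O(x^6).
x^2/4 - x - 1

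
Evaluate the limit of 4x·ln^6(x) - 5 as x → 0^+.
The product is a 0·∞ indeterminate form at x → 0⁺.
Rewrite the product as 4·ln^6(x) / x^(-1) and apply L'Hôpital, or use the standard hierarchy x^(-1) ≫ |ln x|^6 as x → 0⁺.
The indeterminate product → 0, so the limit = -5.

Final answer: -5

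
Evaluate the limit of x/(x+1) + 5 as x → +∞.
Evaluate the dominant behaviour as x → +∞; each term tends to a finite value or vanishes.
Limit = 6.

Final answer: 6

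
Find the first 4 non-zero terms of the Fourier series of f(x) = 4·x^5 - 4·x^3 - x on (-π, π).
(-168·π^2 + 8·π^4 + 1006)·sin(x) + (-4·π^4 - 35 + 24·π^2)·sin(2·x) + (-232·π^2/27 + 410/81 + 8·π^4/3)·sin(3·x) + (-2·π^4 - 19/16 + 9·π^2/2)·sin(4·x)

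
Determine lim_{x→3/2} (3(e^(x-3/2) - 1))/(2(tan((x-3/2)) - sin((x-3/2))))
Both numerator and denominator → 0 as x → 3/2; this is a 0/0 indeterminate form.
Expand each to leading order near x = 3/2: numerator ~ 3·(x - 3/2), denominator ~ (x - 3/2)^3.
The limit of the ratio is ∞.

Final answer: ∞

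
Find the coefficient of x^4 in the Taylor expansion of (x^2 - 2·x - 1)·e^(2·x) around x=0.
Expand to order 4: (x^2 - 2·x - 1)·e^(2·x) = -4·x^4/3 - 10·x^3/3 - 5·x^2 - 4·x - 1 + O(x^5).
The coefficient of x^4 is -4/3.

Final answer: -4/3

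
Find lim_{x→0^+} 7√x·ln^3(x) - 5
The product is a 0·∞ indeterminate form at x → 0⁺.
Rewrite the product as 7·ln^3(x) / x^(-1/2) and apply L'Hôpital, or use the standard hierarchy x^(-1/2) ≫ |ln x|^3 as x → 0⁺.
The indeterminate product → 0, so the limit = -5.

Final answer: -5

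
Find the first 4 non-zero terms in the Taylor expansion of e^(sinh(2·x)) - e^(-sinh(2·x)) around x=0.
2048·x^7/315 + 32·x^5/5 + 16·x^3/3 + 4·x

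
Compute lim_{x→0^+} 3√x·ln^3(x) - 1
The product is a 0·∞ indeterminate form at x → 0⁺.
Rewrite the product as 3·ln^3(x) / x^(-1/2) and apply L'Hôpital, or use the standard hierarchy x^(-1/2) ≫ |ln x|^3 as x → 0⁺.
The indeterminate product → 0, so the limit = -1.

Final answer: -1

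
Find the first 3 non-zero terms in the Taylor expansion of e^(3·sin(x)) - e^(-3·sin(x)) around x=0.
-2·x^5/5 + 8·x^3 + 6·x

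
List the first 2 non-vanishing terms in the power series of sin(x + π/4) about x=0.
√(2)·x/2 + √(2)/2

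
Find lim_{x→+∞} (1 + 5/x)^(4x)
As x → +∞: write (1 + 5/x)^(4x) = ((1 + 5/x)^x)^4 → (e^5)^4 = e^20.
Limit = e^(20).

Final answer: e^(20)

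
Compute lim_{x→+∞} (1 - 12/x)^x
As x → +∞: this is the defining limit (1 - 12/x)^x → e^(-12).
Limit = e^(-12).

Final answer: e^(-12)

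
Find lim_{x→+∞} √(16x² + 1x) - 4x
As x → +∞: multiply by the conjugate to get (1x)/(√(16x²+1x)+4x); the denominator ~ 8x, so the limit is 1/8.
Limit = 1/8.

Final answer: 1/8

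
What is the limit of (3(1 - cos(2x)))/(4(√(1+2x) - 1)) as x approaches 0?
Both numerator and denominator → 0 as x → 0; this is a 0/0 indeterminate form.
Expand each to leading order near x = 0: numerator ~ 6·x^2, denominator ~ 4·x.
The limit of the ratio is 0.

Final answer: 0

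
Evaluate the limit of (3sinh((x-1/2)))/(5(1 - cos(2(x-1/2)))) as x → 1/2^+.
Both numerator and denominator → 0 as x → 1/2^+; this is a 0/0 indeterminate form.
Expand each to leading order near x = 1/2: numerator ~ 3·(x - 1/2), denominator ~ 10·(x - 1/2)^2.
The limit of the ratio is ∞.

Final answer: ∞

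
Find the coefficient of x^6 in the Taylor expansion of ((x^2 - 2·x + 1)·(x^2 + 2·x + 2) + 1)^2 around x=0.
Expand to order 6: ((x^2 - 2·x + 1)·(x^2 + 2·x + 2) + 1)^2 = -2·x^6 - 4·x^5 + 7·x^4 + 4·x^3 - 2·x^2 - 12·x + 9 + O(x^7).
The coefficient of x^6 is -2.

Final answer: -2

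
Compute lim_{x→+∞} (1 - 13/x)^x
As x → +∞: this is the defining limit (1 - 13/x)^x → e^(-13).
Limit = e^(-13).

Final answer: e^(-13)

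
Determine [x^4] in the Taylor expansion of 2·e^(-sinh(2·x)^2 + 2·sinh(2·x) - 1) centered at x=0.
Expand to order 4: 2·e^(-sinh(2·x)^2 + 2·sinh(2·x) - 1) = -16·x^4·e^(-1) - 16·x^3·e^(-1)/3 + 8·x^2·e^(-1) + 8·x·e^(-1) + 2·e^(-1) + O(x^5).
The coefficient of x^4 is -16·e^(-1).

Final answer: -16·e^(-1)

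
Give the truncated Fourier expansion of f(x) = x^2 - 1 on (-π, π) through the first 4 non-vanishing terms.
-4·cos(x) + cos(2·x) - 4·cos(3·x)/9 - 1 + π^2/3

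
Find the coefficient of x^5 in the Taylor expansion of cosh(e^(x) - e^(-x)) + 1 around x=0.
Expand to order 5: cosh(e^(x) - e^(-x)) + 1 = 4·x^4/3 + 2·x^2 + 2 + O(x^6).
The coefficient of x^5 is 0.

Final answer: 0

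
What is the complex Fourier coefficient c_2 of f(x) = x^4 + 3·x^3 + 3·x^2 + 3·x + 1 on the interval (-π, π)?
Compute the real Fourier coefficients first: a_2 = 2·π^2, b_2 = 3/2 - 3·π^2.
Then c_2 = (a_2 − i·b_2)/2 = π^2 - 3·i/4 + 3·i·π^2/2.

Final answer: π^2 - 3·i/4 + 3·i·π^2/2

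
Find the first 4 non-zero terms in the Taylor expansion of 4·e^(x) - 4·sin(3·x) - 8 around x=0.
56·x^3/3 + 2·x^2 - 8·x - 4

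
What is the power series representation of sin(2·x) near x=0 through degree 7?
-8·x^7/315 + 4·x^5/15 - 4·x^3/3 + 2·x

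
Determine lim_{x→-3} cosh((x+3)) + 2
Direct substitution at x = -3 gives 3.

Final answer: 3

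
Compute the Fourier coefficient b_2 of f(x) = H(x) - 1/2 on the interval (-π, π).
b_2 = (1/π) ∫_{-π}^{π} f(x)·sin(2x) dx.
Evaluate the integral (use parity and integration by parts as needed): b_2 = 0.

Final answer: 0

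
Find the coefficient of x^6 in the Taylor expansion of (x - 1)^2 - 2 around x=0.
Expand to order 6: (x - 1)^2 - 2 = x^2 - 2·x - 1 + O(x^7).
The coefficient of x^6 is 0.

Final answer: 0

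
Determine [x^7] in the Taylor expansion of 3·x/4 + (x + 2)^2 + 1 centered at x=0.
Expand to order 7: 3·x/4 + (x + 2)^2 + 1 = x^2 + 19·x/4 + 5 + O(x^8).
The coefficient of x^7 is 0.

Final answer: 0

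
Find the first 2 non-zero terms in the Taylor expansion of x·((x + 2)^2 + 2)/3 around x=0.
4·x^2/3 + 2·x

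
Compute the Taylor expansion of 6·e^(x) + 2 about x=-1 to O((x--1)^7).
(2·e + 6)·e^(-1) + 6·e^(-1)·(x + 1) + 3·e^(-1)·(x + 1)^2 + e^(-1)·(x + 1)^3 + e^(-1)·(x + 1)^4/4 + e^(-1)·(x + 1)^5/20 + e^(-1)·(x + 1)^6/120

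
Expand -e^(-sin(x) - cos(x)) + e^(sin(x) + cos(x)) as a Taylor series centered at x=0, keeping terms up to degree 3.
x^3·(-e/2 + e^(-1)/2) - x^2·e^(-1) + x·(e^(-1) + e) - e^(-1) + e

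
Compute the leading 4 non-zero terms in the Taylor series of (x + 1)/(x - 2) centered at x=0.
-3·x^3/16 - 3·x^2/8 - 3·x/4 - 1/2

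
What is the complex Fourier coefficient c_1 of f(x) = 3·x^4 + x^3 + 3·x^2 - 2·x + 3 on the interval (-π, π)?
Compute the real Fourier coefficients first: a_1 = 132 - 24·π^2, b_1 = -16 + 2·π^2.
Then c_1 = (a_1 − i·b_1)/2 = -12·π^2 + 66 - i·π^2 + 8·i.

Final answer: -12·π^2 + 66 - i·π^2 + 8·i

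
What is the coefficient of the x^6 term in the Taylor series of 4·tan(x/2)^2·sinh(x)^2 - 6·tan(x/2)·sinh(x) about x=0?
Expand to order 6: 4·tan(x/2)^2·sinh(x)^2 - 6·tan(x/2)·sinh(x) = 49·x^6/120 + x^4/4 - 3·x^2 + O(x^7).
The coefficient of x^6 is 49/120.

Final answer: 49/120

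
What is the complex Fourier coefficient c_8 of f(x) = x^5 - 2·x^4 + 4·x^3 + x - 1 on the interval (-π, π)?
Compute the real Fourier coefficients first: a_8 = 3/128 - π^2/4, b_8 = -π^4/4 - 59·π^2/64 - 335/2048.
Then c_8 = (a_8 − i·b_8)/2 = -π^2/8 + 3/256 + 335·i/4096 + 59·i·π^2/128 + i·π^4/8.

Final answer: -π^2/8 + 3/256 + 335·i/4096 + 59·i·π^2/128 + i·π^4/8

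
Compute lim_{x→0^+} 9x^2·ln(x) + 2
The product is a 0·∞ indeterminate form at x → 0⁺.
Rewrite the product as 9·ln(x) / x^(-2) and apply L'Hôpital, or use the standard hierarchy x^(-2) ≫ |ln x| as x → 0⁺.
The indeterminate product → 0, so the limit = 2.

Final answer: 2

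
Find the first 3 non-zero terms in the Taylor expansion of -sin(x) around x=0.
-x^5/120 + x^3/6 - x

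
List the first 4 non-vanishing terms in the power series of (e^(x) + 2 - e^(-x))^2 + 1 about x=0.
4·x^3/3 + 4·x^2 + 8·x + 5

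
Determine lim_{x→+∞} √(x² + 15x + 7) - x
As x → +∞: multiply by the conjugate to get (15x+7)/(√(x²+15x+7)+x); the denominator ~ 2x, so the limit is 15/2.
Limit = 15/2.

Final answer: 15/2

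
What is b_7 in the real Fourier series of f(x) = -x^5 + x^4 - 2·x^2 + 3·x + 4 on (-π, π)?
b_7 = (1/π) ∫_{-π}^{π} f(x)·sin(7x) dx.
Evaluate the integral (use parity and integration by parts as needed): b_7 = -2·π^4/7 + 14166/16807 + 40·π^2/343.

Final answer: -2·π^4/7 + 14166/16807 + 40·π^2/343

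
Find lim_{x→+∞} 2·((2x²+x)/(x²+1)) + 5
Evaluate the dominant behaviour as x → +∞; each term tends to a finite value or vanishes.
Limit = 9.

Final answer: 9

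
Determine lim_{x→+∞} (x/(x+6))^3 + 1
As x → +∞: x/(x+6) = 1/(1 + 6/x) → 1, and the 3rd power of a limit-1 base also → 1; with the additive constant, 1 + 1 = 2.
Limit = 2.

Final answer: 2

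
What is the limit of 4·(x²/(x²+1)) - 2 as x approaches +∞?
Evaluate the dominant behaviour as x → +∞; each term tends to a finite value or vanishes.
Limit = 2.

Final answer: 2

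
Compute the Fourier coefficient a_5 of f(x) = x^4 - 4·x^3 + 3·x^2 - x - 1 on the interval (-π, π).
a_5 = (1/π) ∫_{-π}^{π} f(x)·cos(5x) dx.
Evaluate the integral (use parity and integration by parts as needed): a_5 = -8·π^2/25 - 252/625.

Final answer: -8·π^2/25 - 252/625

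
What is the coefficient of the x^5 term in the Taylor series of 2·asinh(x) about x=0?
Expand to order 5: 2·asinh(x) = 3·x^5/20 - x^3/3 + 2·x + O(x^6).
The coefficient of x^5 is 3/20.

Final answer: 3/20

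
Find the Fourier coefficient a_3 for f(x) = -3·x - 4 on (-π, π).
a_3 = (1/π) ∫_{-π}^{π} f(x)·cos(3x) dx.
Evaluate the integral (use parity and integration by parts as needed): a_3 = 0.

Final answer: 0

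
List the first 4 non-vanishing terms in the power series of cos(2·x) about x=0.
-4·x^6/45 + 2·x^4/3 - 2·x^2 + 1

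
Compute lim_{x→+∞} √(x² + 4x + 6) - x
This is an ∞ − ∞ indeterminate form.
Multiply and divide by the conjugate √(x²+4x + 6) + x; the x² terms cancel, leaving (4x + 6)/(√(x²+4x + 6)+x) → 4/2 = 2.
Limit = 2.

Final answer: 2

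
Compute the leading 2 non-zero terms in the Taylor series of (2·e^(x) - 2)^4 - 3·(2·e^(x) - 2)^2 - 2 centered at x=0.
-12·x^2 - 2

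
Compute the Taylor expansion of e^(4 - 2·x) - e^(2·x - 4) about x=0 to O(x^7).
x^6·(-4·e^(-4)/45 + 4·e^(4)/45) + x^5·(-4·e^(4)/15 - 4·e^(-4)/15) + x^4·(-2·e^(-4)/3 + 2·e^(4)/3) + x^3·(-4·e^(4)/3 - 4·e^(-4)/3) + x^2·(-2·e^(-4) + 2·e^(4)) + x·(-2·e^(4) - 2·e^(-4)) - e^(-4) + e^(4)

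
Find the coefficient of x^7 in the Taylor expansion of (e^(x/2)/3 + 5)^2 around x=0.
Expand to order 7: (e^(x/2)/3 + 5)^2 = 79·x^7/2903040 + 47·x^6/207360 + 31·x^5/17280 + 23·x^4/1728 + 19·x^3/216 + 17·x^2/36 + 16·x/9 + 256/9 + O(x^8).
The coefficient of x^7 is 79/2903040.

Final answer: 79/2903040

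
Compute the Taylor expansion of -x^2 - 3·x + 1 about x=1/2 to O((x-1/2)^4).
-3/4 - 4·(x - 1/2) - (x - 1/2)^2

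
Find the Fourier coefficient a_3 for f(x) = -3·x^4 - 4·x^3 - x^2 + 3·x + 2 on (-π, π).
a_3 = (1/π) ∫_{-π}^{π} f(x)·cos(3x) dx.
Evaluate the integral (use parity and integration by parts as needed): a_3 = -4/3 + 8·π^2/3.

Final answer: -4/3 + 8·π^2/3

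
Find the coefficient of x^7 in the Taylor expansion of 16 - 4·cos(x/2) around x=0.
Expand to order 7: 16 - 4·cos(x/2) = x^6/11520 - x^4/96 + x^2/2 + 12 + O(x^8).
The coefficient of x^7 is 0.

Final answer: 0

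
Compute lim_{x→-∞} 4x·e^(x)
This is a 0·∞ indeterminate form at x → -∞.
Rewrite the product as 4x / e^(-x) (an ∞/∞ form) and apply L'Hôpital, or use the standard hierarchy e^(|x|) ≫ |x| as x → -∞.
The indeterminate product → 0, so the limit = 0.

Final answer: 0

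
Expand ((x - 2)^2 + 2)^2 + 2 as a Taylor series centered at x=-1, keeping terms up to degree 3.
123 - 132·(x + 1) + 58·(x + 1)^2 - 12·(x + 1)^3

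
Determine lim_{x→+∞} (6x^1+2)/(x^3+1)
This is an ∞/∞ indeterminate form as x → +∞.
Divide numerator and denominator by x^3 and let the lower-order terms vanish; the numerator's degree 1 is below the denominator's degree 3, so the quotient → 0.
Limit = 0.

Final answer: 0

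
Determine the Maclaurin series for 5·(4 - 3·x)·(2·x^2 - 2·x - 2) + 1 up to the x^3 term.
-30·x^3 + 70·x^2 - 10·x - 39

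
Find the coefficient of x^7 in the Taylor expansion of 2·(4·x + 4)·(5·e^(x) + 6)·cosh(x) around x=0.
Expand to order 7: 2·(4·x + 4)·(5·e^(x) + 6)·cosh(x) = 247·x^7/105 + 323·x^6/45 + 62·x^5/3 + 42·x^4 + 272·x^3/3 + 104·x^2 + 128·x + 88 + O(x^8).
The coefficient of x^7 is 247/105.

Final answer: 247/105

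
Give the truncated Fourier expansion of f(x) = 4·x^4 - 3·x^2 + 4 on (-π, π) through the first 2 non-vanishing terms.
(204 - 32·π^2)·cos(x) - π^2 + 4 + 4·π^4/5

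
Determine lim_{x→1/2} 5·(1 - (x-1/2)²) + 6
Direct substitution at x = 1/2 gives 11.

Final answer: 11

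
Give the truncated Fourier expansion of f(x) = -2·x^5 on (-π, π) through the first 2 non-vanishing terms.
(-480 - 4·π^4 + 80·π^2)·sin(x) + (-10·π^2 + 15 + 2·π^4)·sin(2·x)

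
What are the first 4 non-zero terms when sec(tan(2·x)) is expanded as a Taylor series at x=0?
1588·x^6/45 + 26·x^4/3 + 2·x^2 + 1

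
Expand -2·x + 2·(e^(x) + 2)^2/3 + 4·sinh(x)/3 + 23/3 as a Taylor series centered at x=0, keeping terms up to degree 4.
5·x^4/9 + 14·x^3/9 + 8·x^2/3 + 10·x/3 + 41/3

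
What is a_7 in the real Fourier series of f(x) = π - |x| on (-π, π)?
a_7 = (1/π) ∫_{-π}^{π} f(x)·cos(7x) dx.
Evaluate the integral (use parity and integration by parts as needed): a_7 = 4/(49·π).

Final answer: 4/(49·π)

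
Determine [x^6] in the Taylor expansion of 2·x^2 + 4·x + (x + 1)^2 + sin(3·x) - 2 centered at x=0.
Expand to order 6: 2·x^2 + 4·x + (x + 1)^2 + sin(3·x) - 2 = 81·x^5/40 - 9·x^3/2 + 3·x^2 + 9·x - 1 + O(x^7).
The coefficient of x^6 is 0.

Final answer: 0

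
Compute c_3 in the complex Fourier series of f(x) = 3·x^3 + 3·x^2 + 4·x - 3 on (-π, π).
Compute the real Fourier coefficients first: a_3 = -4/3, b_3 = 4/3 + 2·π^2.
Then c_3 = (a_3 − i·b_3)/2 = -2/3 - i·π^2 - 2·i/3.

Final answer: -2/3 - i·π^2 - 2·i/3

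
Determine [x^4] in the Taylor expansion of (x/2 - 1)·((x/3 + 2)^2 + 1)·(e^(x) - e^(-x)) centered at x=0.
Expand to order 4: (x/2 - 1)·((x/3 + 2)^2 + 1)·(e^(x) - e^(-x)) = x^4/2 - 5·x^3/9 + 7·x^2/3 - 10·x + O(x^5).
The coefficient of x^4 is 1/2.

Final answer: 1/2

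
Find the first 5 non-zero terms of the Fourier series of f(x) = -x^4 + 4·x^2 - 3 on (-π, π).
(-64 + 8·π^2)·cos(x) + (7 - 2·π^2)·cos(2·x) + (-64/27 + 8·π^2/9)·cos(3·x) + (19/16 - π^2/2)·cos(4·x) - π^4/5 - 3 + 4·π^2/3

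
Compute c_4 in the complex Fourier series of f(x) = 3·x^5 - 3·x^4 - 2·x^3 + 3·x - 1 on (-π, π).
Compute the real Fourier coefficients first: a_4 = 9/16 - 3·π^2/2, b_4 = -3·π^4/2 - 165/64 + 23·π^2/8.
Then c_4 = (a_4 − i·b_4)/2 = -3·π^2/4 + 9/32 - 23·i·π^2/16 + 165·i/128 + 3·i·π^4/4.

Final answer: -3·π^2/4 + 9/32 - 23·i·π^2/16 + 165·i/128 + 3·i·π^4/4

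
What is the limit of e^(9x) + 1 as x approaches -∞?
Evaluate the dominant behaviour as x → -∞; each term tends to a finite value or vanishes.
Limit = 1.

Final answer: 1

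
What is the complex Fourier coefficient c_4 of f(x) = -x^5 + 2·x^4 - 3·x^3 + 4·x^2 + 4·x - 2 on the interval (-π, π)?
Compute the real Fourier coefficients first: a_4 = 5/8 + π^2, b_4 = -149/64 + 7·π^2/8 + π^4/2.
Then c_4 = (a_4 − i·b_4)/2 = 5/16 + π^2/2 - i·π^4/4 - 7·i·π^2/16 + 149·i/128.

Final answer: 5/16 + π^2/2 - i·π^4/4 - 7·i·π^2/16 + 149·i/128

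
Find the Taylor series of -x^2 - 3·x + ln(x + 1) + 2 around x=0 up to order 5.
x^5/5 - x^4/4 + x^3/3 - 3·x^2/2 - 2·x + 2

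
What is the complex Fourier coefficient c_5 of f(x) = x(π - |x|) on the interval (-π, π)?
Compute the real Fourier coefficients first: a_5 = 0, b_5 = 8/(125·π).
Then c_5 = (a_5 − i·b_5)/2 = -4·i/(125·π).

Final answer: -4·i/(125·π)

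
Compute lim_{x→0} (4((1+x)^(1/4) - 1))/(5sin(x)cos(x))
Both numerator and denominator → 0 as x → 0; this is a 0/0 indeterminate form.
Expand each to leading order near x = 0: numerator ~ x, denominator ~ 5·x.
The limit of the ratio is 1/5.

Final answer: 1/5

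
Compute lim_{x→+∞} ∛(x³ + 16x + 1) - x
This is an ∞ − ∞ indeterminate form.
Multiply by (A² + AB + B²)/(A² + AB + B²) where A = ∛(x³+16x + 1), B = x to use A³ − B³ = (A−B)(A²+AB+B²); the x³ terms cancel, leaving (16x + 1)/(A²+AB+B²) with denominator ~ 3x², so the limit is 0.
Limit = 0.

Final answer: 0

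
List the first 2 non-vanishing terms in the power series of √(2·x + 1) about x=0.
x + 1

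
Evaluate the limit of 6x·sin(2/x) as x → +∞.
As x → +∞: let u = 2/x → 0⁺; then 6·x·sin(2/x) = 6·2·sin(u)/u → 6·2·1 = 12.
Limit = 12.

Final answer: 12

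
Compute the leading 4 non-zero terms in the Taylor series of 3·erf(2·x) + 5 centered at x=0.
96·x^5/(5·√(π)) - 16·x^3/√(π) + 12·x/√(π) + 5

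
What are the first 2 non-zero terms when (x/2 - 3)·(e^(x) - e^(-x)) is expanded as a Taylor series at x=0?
x^2 - 6·x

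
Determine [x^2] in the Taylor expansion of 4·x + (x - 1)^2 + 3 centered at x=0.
Expand to order 2: 4·x + (x - 1)^2 + 3 = x^2 + 2·x + 4 + O(x^3).
The coefficient of x^2 is 1.

Final answer: 1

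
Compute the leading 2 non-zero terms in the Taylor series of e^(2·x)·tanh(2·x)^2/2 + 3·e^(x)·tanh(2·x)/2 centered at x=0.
5·x^2 + 3·x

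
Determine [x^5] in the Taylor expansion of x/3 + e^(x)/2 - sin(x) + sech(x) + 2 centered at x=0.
Expand to order 5: x/3 + e^(x)/2 - sin(x) + sech(x) + 2 = -x^5/240 + 11·x^4/48 + x^3/4 - x^2/4 - x/6 + 7/2 + O(x^6).
The coefficient of x^5 is -1/240.

Final answer: -1/240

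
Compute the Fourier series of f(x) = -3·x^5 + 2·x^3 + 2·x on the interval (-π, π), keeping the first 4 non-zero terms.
(-740 - 6·π^4 + 124·π^2)·sin(x) + (-17·π^2 + 47/2 + 3·π^4)·sin(2·x) + (-2·π^4 - 68/27 + 52·π^2/9)·sin(3·x) + (-23·π^2/8 + 5/64 + 3·π^4/2)·sin(4·x)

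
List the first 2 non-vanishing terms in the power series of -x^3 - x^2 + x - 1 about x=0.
x - 1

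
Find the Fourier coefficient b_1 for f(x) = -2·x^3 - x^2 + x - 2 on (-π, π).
b_1 = (1/π) ∫_{-π}^{π} f(x)·sin(1x) dx.
Evaluate the integral (use parity and integration by parts as needed): b_1 = 26 - 4·π^2.

Final answer: 26 - 4·π^2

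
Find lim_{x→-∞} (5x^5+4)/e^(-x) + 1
The quotient is an ∞/∞ indeterminate form as x → -∞.
Compare growth rates of the dominant terms (exponentials ≫ polynomials ≫ logarithms), or apply L'Hôpital's rule; the quotient → 0.
Adding the constant: 0 + 1 = 1. Limit = 1.

Final answer: 1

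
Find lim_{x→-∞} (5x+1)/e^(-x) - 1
The quotient is an ∞/∞ indeterminate form as x → -∞.
Compare growth rates of the dominant terms (exponentials ≫ polynomials ≫ logarithms), or apply L'Hôpital's rule; the quotient → 0.
Adding the constant: 0 - 1 = -1. Limit = -1.

Final answer: -1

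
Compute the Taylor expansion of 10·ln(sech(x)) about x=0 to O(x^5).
5·x^4/6 - 5·x^2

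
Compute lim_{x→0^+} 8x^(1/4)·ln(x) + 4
The product is a 0·∞ indeterminate form at x → 0⁺.
Rewrite the product as 8·ln(x) / x^(-1/4) and apply L'Hôpital, or use the standard hierarchy x^(-1/4) ≫ |ln x| as x → 0⁺.
The indeterminate product → 0, so the limit = 4.

Final answer: 4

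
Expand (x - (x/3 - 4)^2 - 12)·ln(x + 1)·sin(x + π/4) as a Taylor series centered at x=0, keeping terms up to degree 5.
439·√(2)·x^5/270 - 43·√(2)·x^4/12 + 367·√(2)·x^3/36 - 31·√(2)·x^2/6 - 14·√(2)·x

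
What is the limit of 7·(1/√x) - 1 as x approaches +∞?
Evaluate the dominant behaviour as x → +∞; each term tends to a finite value or vanishes.
Limit = -1.

Final answer: -1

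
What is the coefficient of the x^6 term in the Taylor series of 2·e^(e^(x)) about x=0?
Expand to order 6: 2·e^(e^(x)) = 203·e·x^6/360 + 13·e·x^5/15 + 5·e·x^4/4 + 5·e·x^3/3 + 2·e·x^2 + 2·e·x + 2·e + O(x^7).
The coefficient of x^6 is 203·e/360.

Final answer: 203·e/360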